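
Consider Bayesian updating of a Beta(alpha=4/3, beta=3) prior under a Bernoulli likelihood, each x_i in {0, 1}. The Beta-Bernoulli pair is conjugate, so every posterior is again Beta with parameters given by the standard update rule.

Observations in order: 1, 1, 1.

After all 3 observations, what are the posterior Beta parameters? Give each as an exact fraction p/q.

alpha=13/3, beta=3

obs 1: x=1 → posterior Beta(7/3, 3)
obs 2: x=1 → posterior Beta(10/3, 3)
obs 3: x=1 → posterior Beta(13/3, 3)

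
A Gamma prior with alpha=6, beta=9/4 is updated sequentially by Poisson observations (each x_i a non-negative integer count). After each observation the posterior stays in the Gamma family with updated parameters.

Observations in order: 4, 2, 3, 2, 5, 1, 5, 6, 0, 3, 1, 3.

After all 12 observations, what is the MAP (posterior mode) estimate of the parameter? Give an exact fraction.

obs 1: x=4 → posterior Gamma(10, 13/4)
obs 2: x=2 → posterior Gamma(12, 17/4)
obs 3: x=3 → posterior Gamma(15, 21/4)
obs 4: x=2 → posterior Gamma(17, 25/4)
obs 5: x=5 → posterior Gamma(22, 29/4)
obs 6: x=1 → posterior Gamma(23, 33/4)
obs 7: x=5 → posterior Gamma(28, 37/4)
obs 8: x=6 → posterior Gamma(34, 41/4)
obs 9: x=0 → posterior Gamma(34, 45/4)
obs 10: x=3 → posterior Gamma(37, 49/4)
obs 11: x=1 → posterior Gamma(38, 53/4)
obs 12: x=3 → posterior Gamma(41, 57/4)

160/57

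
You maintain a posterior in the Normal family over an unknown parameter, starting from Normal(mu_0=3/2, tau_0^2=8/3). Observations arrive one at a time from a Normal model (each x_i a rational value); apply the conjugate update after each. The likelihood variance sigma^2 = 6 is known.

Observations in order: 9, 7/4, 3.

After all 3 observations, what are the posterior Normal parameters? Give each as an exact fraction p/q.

obs 1: x=9 → posterior Normal(99/26, 24/13)
obs 2: x=7/4 → posterior Normal(113/34, 24/17)
obs 3: x=3 → posterior Normal(137/42, 8/7)

mu_0=137/42, tau_0^2=8/7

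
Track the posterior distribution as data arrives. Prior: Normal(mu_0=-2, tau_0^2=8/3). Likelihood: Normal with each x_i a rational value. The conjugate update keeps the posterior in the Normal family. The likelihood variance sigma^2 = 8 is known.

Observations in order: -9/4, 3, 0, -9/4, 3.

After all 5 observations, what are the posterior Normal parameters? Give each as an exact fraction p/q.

mu_0=-9/16, tau_0^2=1

obs 1: x=-9/4 → posterior Normal(-33/16, 2)
obs 2: x=3 → posterior Normal(-21/20, 8/5)
obs 3: x=0 → posterior Normal(-7/8, 4/3)
obs 4: x=-9/4 → posterior Normal(-15/14, 8/7)
obs 5: x=3 → posterior Normal(-9/16, 1)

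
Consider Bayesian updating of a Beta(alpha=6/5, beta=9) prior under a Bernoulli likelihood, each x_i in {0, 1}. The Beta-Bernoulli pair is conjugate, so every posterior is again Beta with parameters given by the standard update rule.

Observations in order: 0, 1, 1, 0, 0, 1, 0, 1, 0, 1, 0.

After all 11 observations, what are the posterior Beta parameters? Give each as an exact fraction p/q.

obs 1: x=0 → posterior Beta(6/5, 10)
obs 2: x=1 → posterior Beta(11/5, 10)
obs 3: x=1 → posterior Beta(16/5, 10)
obs 4: x=0 → posterior Beta(16/5, 11)
obs 5: x=0 → posterior Beta(16/5, 12)
obs 6: x=1 → posterior Beta(21/5, 12)
obs 7: x=0 → posterior Beta(21/5, 13)
obs 8: x=1 → posterior Beta(26/5, 13)
obs 9: x=0 → posterior Beta(26/5, 14)
obs 10: x=1 → posterior Beta(31/5, 14)
obs 11: x=0 → posterior Beta(31/5, 15)

alpha=31/5, beta=15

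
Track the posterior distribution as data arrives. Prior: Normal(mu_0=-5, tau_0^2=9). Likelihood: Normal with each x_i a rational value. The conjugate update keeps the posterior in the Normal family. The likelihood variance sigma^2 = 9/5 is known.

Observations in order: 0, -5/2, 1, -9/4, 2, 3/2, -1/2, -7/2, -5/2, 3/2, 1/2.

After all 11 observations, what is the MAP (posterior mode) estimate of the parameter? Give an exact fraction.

-115/224

obs 1: x=0 → posterior Normal(-5/6, 3/2)
obs 2: x=-5/2 → posterior Normal(-35/22, 9/11)
obs 3: x=1 → posterior Normal(-25/32, 9/16)
obs 4: x=-9/4 → posterior Normal(-95/84, 3/7)
obs 5: x=2 → posterior Normal(-55/104, 9/26)
obs 6: x=3/2 → posterior Normal(-25/124, 9/31)
obs 7: x=-1/2 → posterior Normal(-35/144, 1/4)
obs 8: x=-7/2 → posterior Normal(-105/164, 9/41)
obs 9: x=-5/2 → posterior Normal(-155/184, 9/46)
obs 10: x=3/2 → posterior Normal(-125/204, 3/17)
obs 11: x=1/2 → posterior Normal(-115/224, 9/56)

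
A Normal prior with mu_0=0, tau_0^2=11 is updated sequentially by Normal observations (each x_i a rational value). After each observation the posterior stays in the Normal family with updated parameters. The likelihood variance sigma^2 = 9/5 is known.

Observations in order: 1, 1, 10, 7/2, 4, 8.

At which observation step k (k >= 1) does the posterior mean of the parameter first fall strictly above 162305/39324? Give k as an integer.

k = 6

obs 1: x=1 → posterior Normal(55/64, 99/64)
obs 2: x=1 → posterior Normal(110/119, 99/119)
obs 3: x=10 → posterior Normal(110/29, 33/58)
obs 4: x=7/2 → posterior Normal(1705/458, 99/229)
obs 5: x=4 → posterior Normal(2145/568, 99/284)
obs 6: x=8 → posterior Normal(3025/678, 33/113)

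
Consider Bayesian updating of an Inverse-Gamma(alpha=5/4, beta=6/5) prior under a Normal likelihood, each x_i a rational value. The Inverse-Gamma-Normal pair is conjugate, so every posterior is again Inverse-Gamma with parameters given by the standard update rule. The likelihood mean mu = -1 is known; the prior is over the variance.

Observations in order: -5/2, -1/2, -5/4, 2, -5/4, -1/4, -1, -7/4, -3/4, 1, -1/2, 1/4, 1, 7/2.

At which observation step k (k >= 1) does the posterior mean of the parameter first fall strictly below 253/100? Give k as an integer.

k = 2

obs 1: x=-5/2 → posterior Inverse-Gamma(7/4, 93/40)
obs 2: x=-1/2 → posterior Inverse-Gamma(9/4, 49/20)
obs 3: x=-5/4 → posterior Inverse-Gamma(11/4, 397/160)
obs 4: x=2 → posterior Inverse-Gamma(13/4, 1117/160)
obs 5: x=-5/4 → posterior Inverse-Gamma(15/4, 561/80)
obs 6: x=-1/4 → posterior Inverse-Gamma(17/4, 1167/160)
obs 7: x=-1 → posterior Inverse-Gamma(19/4, 1167/160)
obs 8: x=-7/4 → posterior Inverse-Gamma(21/4, 303/40)
obs 9: x=-3/4 → posterior Inverse-Gamma(23/4, 1217/160)
obs 10: x=1 → posterior Inverse-Gamma(25/4, 1537/160)
obs 11: x=-1/2 → posterior Inverse-Gamma(27/4, 1557/160)
obs 12: x=1/4 → posterior Inverse-Gamma(29/4, 841/80)
obs 13: x=1 → posterior Inverse-Gamma(31/4, 1001/80)
obs 14: x=7/2 → posterior Inverse-Gamma(33/4, 1811/80)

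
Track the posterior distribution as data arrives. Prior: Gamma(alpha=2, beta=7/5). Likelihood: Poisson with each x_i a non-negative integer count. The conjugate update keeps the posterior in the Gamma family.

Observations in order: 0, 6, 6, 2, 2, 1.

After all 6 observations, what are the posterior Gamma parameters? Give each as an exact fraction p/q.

obs 1: x=0 → posterior Gamma(2, 12/5)
obs 2: x=6 → posterior Gamma(8, 17/5)
obs 3: x=6 → posterior Gamma(14, 22/5)
obs 4: x=2 → posterior Gamma(16, 27/5)
obs 5: x=2 → posterior Gamma(18, 32/5)
obs 6: x=1 → posterior Gamma(19, 37/5)

alpha=19, beta=37/5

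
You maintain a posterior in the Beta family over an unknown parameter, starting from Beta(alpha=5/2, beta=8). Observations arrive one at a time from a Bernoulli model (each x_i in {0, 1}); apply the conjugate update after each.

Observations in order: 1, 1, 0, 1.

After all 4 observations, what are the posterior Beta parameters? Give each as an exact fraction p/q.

obs 1: x=1 → posterior Beta(7/2, 8)
obs 2: x=1 → posterior Beta(9/2, 8)
obs 3: x=0 → posterior Beta(9/2, 9)
obs 4: x=1 → posterior Beta(11/2, 9)

alpha=11/2, beta=9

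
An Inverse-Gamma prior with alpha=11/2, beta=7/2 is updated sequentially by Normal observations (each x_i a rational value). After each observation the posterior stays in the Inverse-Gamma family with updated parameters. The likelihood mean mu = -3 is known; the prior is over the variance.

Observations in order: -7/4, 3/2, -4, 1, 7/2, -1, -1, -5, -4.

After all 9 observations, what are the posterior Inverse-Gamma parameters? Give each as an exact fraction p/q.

obs 1: x=-7/4 → posterior Inverse-Gamma(6, 137/32)
obs 2: x=3/2 → posterior Inverse-Gamma(13/2, 461/32)
obs 3: x=-4 → posterior Inverse-Gamma(7, 477/32)
obs 4: x=1 → posterior Inverse-Gamma(15/2, 733/32)
obs 5: x=7/2 → posterior Inverse-Gamma(8, 1409/32)
obs 6: x=-1 → posterior Inverse-Gamma(17/2, 1473/32)
obs 7: x=-1 → posterior Inverse-Gamma(9, 1537/32)
obs 8: x=-5 → posterior Inverse-Gamma(19/2, 1601/32)
obs 9: x=-4 → posterior Inverse-Gamma(10, 1617/32)

alpha=10, beta=1617/32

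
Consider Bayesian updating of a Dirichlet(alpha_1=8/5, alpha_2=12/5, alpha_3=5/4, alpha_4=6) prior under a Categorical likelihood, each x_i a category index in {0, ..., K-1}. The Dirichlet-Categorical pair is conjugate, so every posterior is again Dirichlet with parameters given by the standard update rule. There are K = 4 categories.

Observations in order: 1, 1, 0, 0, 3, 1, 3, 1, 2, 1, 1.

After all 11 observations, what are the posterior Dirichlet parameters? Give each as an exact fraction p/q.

obs 1: x=1 → posterior Dirichlet(8/5, 17/5, 5/4, 6)
obs 2: x=1 → posterior Dirichlet(8/5, 22/5, 5/4, 6)
obs 3: x=0 → posterior Dirichlet(13/5, 22/5, 5/4, 6)
obs 4: x=0 → posterior Dirichlet(18/5, 22/5, 5/4, 6)
obs 5: x=3 → posterior Dirichlet(18/5, 22/5, 5/4, 7)
obs 6: x=1 → posterior Dirichlet(18/5, 27/5, 5/4, 7)
obs 7: x=3 → posterior Dirichlet(18/5, 27/5, 5/4, 8)
obs 8: x=1 → posterior Dirichlet(18/5, 32/5, 5/4, 8)
obs 9: x=2 → posterior Dirichlet(18/5, 32/5, 9/4, 8)
obs 10: x=1 → posterior Dirichlet(18/5, 37/5, 9/4, 8)
obs 11: x=1 → posterior Dirichlet(18/5, 42/5, 9/4, 8)

alpha_1=18/5, alpha_2=42/5, alpha_3=9/4, alpha_4=8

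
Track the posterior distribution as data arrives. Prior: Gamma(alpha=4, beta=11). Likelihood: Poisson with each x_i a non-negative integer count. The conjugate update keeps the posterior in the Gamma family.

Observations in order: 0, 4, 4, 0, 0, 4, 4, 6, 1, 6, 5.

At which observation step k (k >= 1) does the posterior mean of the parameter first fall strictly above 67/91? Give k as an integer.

obs 1: x=0 → posterior Gamma(4, 12)
obs 2: x=4 → posterior Gamma(8, 13)
obs 3: x=4 → posterior Gamma(12, 14)
obs 4: x=0 → posterior Gamma(12, 15)
obs 5: x=0 → posterior Gamma(12, 16)
obs 6: x=4 → posterior Gamma(16, 17)
obs 7: x=4 → posterior Gamma(20, 18)
obs 8: x=6 → posterior Gamma(26, 19)
obs 9: x=1 → posterior Gamma(27, 20)
obs 10: x=6 → posterior Gamma(33, 21)
obs 11: x=5 → posterior Gamma(38, 22)

k = 3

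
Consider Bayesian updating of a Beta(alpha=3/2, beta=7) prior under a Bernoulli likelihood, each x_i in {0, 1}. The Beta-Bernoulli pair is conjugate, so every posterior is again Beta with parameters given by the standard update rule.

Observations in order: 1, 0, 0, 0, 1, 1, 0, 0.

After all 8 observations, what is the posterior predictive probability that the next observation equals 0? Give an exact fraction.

8/11

obs 1: x=1 → posterior Beta(5/2, 7)
obs 2: x=0 → posterior Beta(5/2, 8)
obs 3: x=0 → posterior Beta(5/2, 9)
obs 4: x=0 → posterior Beta(5/2, 10)
obs 5: x=1 → posterior Beta(7/2, 10)
obs 6: x=1 → posterior Beta(9/2, 10)
obs 7: x=0 → posterior Beta(9/2, 11)
obs 8: x=0 → posterior Beta(9/2, 12)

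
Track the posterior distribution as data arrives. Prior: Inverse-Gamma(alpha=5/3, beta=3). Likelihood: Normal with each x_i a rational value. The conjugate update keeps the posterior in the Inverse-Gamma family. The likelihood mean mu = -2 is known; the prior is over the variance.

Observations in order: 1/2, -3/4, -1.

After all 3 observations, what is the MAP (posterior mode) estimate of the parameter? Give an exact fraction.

obs 1: x=1/2 → posterior Inverse-Gamma(13/6, 49/8)
obs 2: x=-3/4 → posterior Inverse-Gamma(8/3, 221/32)
obs 3: x=-1 → posterior Inverse-Gamma(19/6, 237/32)

711/400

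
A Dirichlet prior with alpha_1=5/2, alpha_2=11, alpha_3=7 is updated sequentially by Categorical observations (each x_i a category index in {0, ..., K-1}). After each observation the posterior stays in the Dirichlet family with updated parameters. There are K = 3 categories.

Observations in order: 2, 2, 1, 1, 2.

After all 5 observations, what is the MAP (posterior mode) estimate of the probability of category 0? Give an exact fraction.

1/15

obs 1: x=2 → posterior Dirichlet(5/2, 11, 8)
obs 2: x=2 → posterior Dirichlet(5/2, 11, 9)
obs 3: x=1 → posterior Dirichlet(5/2, 12, 9)
obs 4: x=1 → posterior Dirichlet(5/2, 13, 9)
obs 5: x=2 → posterior Dirichlet(5/2, 13, 10)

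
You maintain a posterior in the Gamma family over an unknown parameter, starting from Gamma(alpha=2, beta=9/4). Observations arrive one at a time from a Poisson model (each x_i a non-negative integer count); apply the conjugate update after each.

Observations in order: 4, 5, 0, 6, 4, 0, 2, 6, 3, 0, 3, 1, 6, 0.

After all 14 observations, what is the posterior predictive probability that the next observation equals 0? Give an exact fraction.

obs 1: x=4 → posterior Gamma(6, 13/4)
obs 2: x=5 → posterior Gamma(11, 17/4)
obs 3: x=0 → posterior Gamma(11, 21/4)
obs 4: x=6 → posterior Gamma(17, 25/4)
obs 5: x=4 → posterior Gamma(21, 29/4)
obs 6: x=0 → posterior Gamma(21, 33/4)
obs 7: x=2 → posterior Gamma(23, 37/4)
obs 8: x=6 → posterior Gamma(29, 41/4)
obs 9: x=3 → posterior Gamma(32, 45/4)
obs 10: x=0 → posterior Gamma(32, 49/4)
obs 11: x=3 → posterior Gamma(35, 53/4)
obs 12: x=1 → posterior Gamma(36, 57/4)
obs 13: x=6 → posterior Gamma(42, 61/4)
obs 14: x=0 → posterior Gamma(42, 65/4)

13879089584926490343185975762341169333010310440158718847669661045074462890625/170475436437825620930817601234267694881687829390282260281137596999800372275961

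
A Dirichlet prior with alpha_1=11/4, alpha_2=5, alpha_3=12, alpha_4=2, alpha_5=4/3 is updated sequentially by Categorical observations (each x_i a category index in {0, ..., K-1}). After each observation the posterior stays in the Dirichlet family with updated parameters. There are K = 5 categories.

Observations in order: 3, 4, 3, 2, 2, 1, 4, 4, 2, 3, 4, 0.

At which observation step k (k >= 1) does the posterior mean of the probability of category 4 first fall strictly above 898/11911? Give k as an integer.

obs 1: x=3 → posterior Dirichlet(11/4, 5, 12, 3, 4/3)
obs 2: x=4 → posterior Dirichlet(11/4, 5, 12, 3, 7/3)
obs 3: x=3 → posterior Dirichlet(11/4, 5, 12, 4, 7/3)
obs 4: x=2 → posterior Dirichlet(11/4, 5, 13, 4, 7/3)
obs 5: x=2 → posterior Dirichlet(11/4, 5, 14, 4, 7/3)
obs 6: x=1 → posterior Dirichlet(11/4, 6, 14, 4, 7/3)
obs 7: x=4 → posterior Dirichlet(11/4, 6, 14, 4, 10/3)
obs 8: x=4 → posterior Dirichlet(11/4, 6, 14, 4, 13/3)
obs 9: x=2 → posterior Dirichlet(11/4, 6, 15, 4, 13/3)
obs 10: x=3 → posterior Dirichlet(11/4, 6, 15, 5, 13/3)
obs 11: x=4 → posterior Dirichlet(11/4, 6, 15, 5, 16/3)
obs 12: x=0 → posterior Dirichlet(15/4, 6, 15, 5, 16/3)

k = 2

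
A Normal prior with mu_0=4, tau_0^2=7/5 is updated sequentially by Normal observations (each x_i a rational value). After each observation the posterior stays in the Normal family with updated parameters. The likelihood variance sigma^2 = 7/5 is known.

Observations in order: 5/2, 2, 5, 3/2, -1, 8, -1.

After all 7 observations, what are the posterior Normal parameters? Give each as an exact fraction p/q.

mu_0=21/8, tau_0^2=7/40

obs 1: x=5/2 → posterior Normal(13/4, 7/10)
obs 2: x=2 → posterior Normal(17/6, 7/15)
obs 3: x=5 → posterior Normal(27/8, 7/20)
obs 4: x=3/2 → posterior Normal(3, 7/25)
obs 5: x=-1 → posterior Normal(7/3, 7/30)
obs 6: x=8 → posterior Normal(22/7, 1/5)
obs 7: x=-1 → posterior Normal(21/8, 7/40)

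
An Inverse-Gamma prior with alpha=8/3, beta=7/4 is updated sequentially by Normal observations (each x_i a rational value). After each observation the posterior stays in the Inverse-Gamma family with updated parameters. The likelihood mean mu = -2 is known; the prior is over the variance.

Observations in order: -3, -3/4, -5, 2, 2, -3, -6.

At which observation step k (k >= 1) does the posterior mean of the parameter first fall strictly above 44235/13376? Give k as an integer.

k = 4

obs 1: x=-3 → posterior Inverse-Gamma(19/6, 9/4)
obs 2: x=-3/4 → posterior Inverse-Gamma(11/3, 97/32)
obs 3: x=-5 → posterior Inverse-Gamma(25/6, 241/32)
obs 4: x=2 → posterior Inverse-Gamma(14/3, 497/32)
obs 5: x=2 → posterior Inverse-Gamma(31/6, 753/32)
obs 6: x=-3 → posterior Inverse-Gamma(17/3, 769/32)
obs 7: x=-6 → posterior Inverse-Gamma(37/6, 1025/32)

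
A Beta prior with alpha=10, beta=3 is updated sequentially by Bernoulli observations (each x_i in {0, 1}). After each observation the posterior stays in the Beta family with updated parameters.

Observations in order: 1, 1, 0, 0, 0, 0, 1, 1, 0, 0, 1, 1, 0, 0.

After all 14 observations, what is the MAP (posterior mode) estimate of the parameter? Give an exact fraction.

3/5

obs 1: x=1 → posterior Beta(11, 3)
obs 2: x=1 → posterior Beta(12, 3)
obs 3: x=0 → posterior Beta(12, 4)
obs 4: x=0 → posterior Beta(12, 5)
obs 5: x=0 → posterior Beta(12, 6)
obs 6: x=0 → posterior Beta(12, 7)
obs 7: x=1 → posterior Beta(13, 7)
obs 8: x=1 → posterior Beta(14, 7)
obs 9: x=0 → posterior Beta(14, 8)
obs 10: x=0 → posterior Beta(14, 9)
obs 11: x=1 → posterior Beta(15, 9)
obs 12: x=1 → posterior Beta(16, 9)
obs 13: x=0 → posterior Beta(16, 10)
obs 14: x=0 → posterior Beta(16, 11)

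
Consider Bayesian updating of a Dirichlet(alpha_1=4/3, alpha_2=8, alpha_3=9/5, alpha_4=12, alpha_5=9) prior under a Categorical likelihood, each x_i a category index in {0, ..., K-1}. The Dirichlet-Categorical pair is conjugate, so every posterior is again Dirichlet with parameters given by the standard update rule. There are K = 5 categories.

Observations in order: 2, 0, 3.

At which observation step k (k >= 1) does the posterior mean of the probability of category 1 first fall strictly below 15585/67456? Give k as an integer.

obs 1: x=2 → posterior Dirichlet(4/3, 8, 14/5, 12, 9)
obs 2: x=0 → posterior Dirichlet(7/3, 8, 14/5, 12, 9)
obs 3: x=3 → posterior Dirichlet(7/3, 8, 14/5, 13, 9)

k = 3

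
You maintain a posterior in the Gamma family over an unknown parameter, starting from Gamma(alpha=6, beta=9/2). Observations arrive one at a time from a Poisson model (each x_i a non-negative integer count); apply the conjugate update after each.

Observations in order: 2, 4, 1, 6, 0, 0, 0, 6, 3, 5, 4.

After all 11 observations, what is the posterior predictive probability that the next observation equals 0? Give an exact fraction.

obs 1: x=2 → posterior Gamma(8, 11/2)
obs 2: x=4 → posterior Gamma(12, 13/2)
obs 3: x=1 → posterior Gamma(13, 15/2)
obs 4: x=6 → posterior Gamma(19, 17/2)
obs 5: x=0 → posterior Gamma(19, 19/2)
obs 6: x=0 → posterior Gamma(19, 21/2)
obs 7: x=0 → posterior Gamma(19, 23/2)
obs 8: x=6 → posterior Gamma(25, 25/2)
obs 9: x=3 → posterior Gamma(28, 27/2)
obs 10: x=5 → posterior Gamma(33, 29/2)
obs 11: x=4 → posterior Gamma(37, 31/2)

15148954872646847105498509334067131813327318808179940511/153114307850917645896585281836147300651346291851801357473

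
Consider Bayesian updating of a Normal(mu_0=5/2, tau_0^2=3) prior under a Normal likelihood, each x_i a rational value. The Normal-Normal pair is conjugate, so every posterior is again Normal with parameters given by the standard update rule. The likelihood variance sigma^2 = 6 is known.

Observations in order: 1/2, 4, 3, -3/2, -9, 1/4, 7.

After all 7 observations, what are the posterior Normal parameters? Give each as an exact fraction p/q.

obs 1: x=1/2 → posterior Normal(11/6, 2)
obs 2: x=4 → posterior Normal(19/8, 3/2)
obs 3: x=3 → posterior Normal(5/2, 6/5)
obs 4: x=-3/2 → posterior Normal(11/6, 1)
obs 5: x=-9 → posterior Normal(2/7, 6/7)
obs 6: x=1/4 → posterior Normal(9/32, 3/4)
obs 7: x=7 → posterior Normal(37/36, 2/3)

mu_0=37/36, tau_0^2=2/3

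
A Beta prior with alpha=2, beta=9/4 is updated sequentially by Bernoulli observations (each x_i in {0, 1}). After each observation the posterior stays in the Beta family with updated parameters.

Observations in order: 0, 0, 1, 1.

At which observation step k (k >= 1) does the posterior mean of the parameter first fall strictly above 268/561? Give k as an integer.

k = 4

obs 1: x=0 → posterior Beta(2, 13/4)
obs 2: x=0 → posterior Beta(2, 17/4)
obs 3: x=1 → posterior Beta(3, 17/4)
obs 4: x=1 → posterior Beta(4, 17/4)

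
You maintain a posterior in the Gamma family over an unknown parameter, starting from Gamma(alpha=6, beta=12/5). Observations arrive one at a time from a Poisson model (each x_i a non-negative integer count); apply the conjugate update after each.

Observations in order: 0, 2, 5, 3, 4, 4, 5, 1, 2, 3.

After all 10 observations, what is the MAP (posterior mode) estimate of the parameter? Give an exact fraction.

obs 1: x=0 → posterior Gamma(6, 17/5)
obs 2: x=2 → posterior Gamma(8, 22/5)
obs 3: x=5 → posterior Gamma(13, 27/5)
obs 4: x=3 → posterior Gamma(16, 32/5)
obs 5: x=4 → posterior Gamma(20, 37/5)
obs 6: x=4 → posterior Gamma(24, 42/5)
obs 7: x=5 → posterior Gamma(29, 47/5)
obs 8: x=1 → posterior Gamma(30, 52/5)
obs 9: x=2 → posterior Gamma(32, 57/5)
obs 10: x=3 → posterior Gamma(35, 62/5)

85/31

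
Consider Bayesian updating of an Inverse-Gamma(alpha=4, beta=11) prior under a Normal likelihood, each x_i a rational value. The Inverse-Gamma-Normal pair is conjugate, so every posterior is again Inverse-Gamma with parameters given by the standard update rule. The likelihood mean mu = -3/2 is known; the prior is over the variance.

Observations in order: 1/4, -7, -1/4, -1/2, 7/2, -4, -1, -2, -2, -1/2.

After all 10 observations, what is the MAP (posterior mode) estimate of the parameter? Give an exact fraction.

obs 1: x=1/4 → posterior Inverse-Gamma(9/2, 401/32)
obs 2: x=-7 → posterior Inverse-Gamma(5, 885/32)
obs 3: x=-1/4 → posterior Inverse-Gamma(11/2, 455/16)
obs 4: x=-1/2 → posterior Inverse-Gamma(6, 463/16)
obs 5: x=7/2 → posterior Inverse-Gamma(13/2, 663/16)
obs 6: x=-4 → posterior Inverse-Gamma(7, 713/16)
obs 7: x=-1 → posterior Inverse-Gamma(15/2, 715/16)
obs 8: x=-2 → posterior Inverse-Gamma(8, 717/16)
obs 9: x=-2 → posterior Inverse-Gamma(17/2, 719/16)
obs 10: x=-1/2 → posterior Inverse-Gamma(9, 727/16)

727/160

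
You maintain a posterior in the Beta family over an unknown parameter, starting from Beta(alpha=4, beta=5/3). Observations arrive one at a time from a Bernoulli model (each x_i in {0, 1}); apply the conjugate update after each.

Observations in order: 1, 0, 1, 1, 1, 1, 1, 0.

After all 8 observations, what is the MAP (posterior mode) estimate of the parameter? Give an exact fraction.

27/35

obs 1: x=1 → posterior Beta(5, 5/3)
obs 2: x=0 → posterior Beta(5, 8/3)
obs 3: x=1 → posterior Beta(6, 8/3)
obs 4: x=1 → posterior Beta(7, 8/3)
obs 5: x=1 → posterior Beta(8, 8/3)
obs 6: x=1 → posterior Beta(9, 8/3)
obs 7: x=1 → posterior Beta(10, 8/3)
obs 8: x=0 → posterior Beta(10, 11/3)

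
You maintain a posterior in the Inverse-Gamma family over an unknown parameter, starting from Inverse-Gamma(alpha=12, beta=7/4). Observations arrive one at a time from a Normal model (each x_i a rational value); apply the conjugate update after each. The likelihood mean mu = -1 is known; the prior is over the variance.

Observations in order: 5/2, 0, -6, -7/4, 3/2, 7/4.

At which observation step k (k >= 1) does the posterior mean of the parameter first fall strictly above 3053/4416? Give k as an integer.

k = 2

obs 1: x=5/2 → posterior Inverse-Gamma(25/2, 63/8)
obs 2: x=0 → posterior Inverse-Gamma(13, 67/8)
obs 3: x=-6 → posterior Inverse-Gamma(27/2, 167/8)
obs 4: x=-7/4 → posterior Inverse-Gamma(14, 677/32)
obs 5: x=3/2 → posterior Inverse-Gamma(29/2, 777/32)
obs 6: x=7/4 → posterior Inverse-Gamma(15, 449/16)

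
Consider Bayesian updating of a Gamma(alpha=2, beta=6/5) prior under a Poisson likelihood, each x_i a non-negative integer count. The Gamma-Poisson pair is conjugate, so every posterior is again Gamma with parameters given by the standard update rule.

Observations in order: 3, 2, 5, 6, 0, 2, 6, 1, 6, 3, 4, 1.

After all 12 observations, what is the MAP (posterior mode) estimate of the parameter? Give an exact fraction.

obs 1: x=3 → posterior Gamma(5, 11/5)
obs 2: x=2 → posterior Gamma(7, 16/5)
obs 3: x=5 → posterior Gamma(12, 21/5)
obs 4: x=6 → posterior Gamma(18, 26/5)
obs 5: x=0 → posterior Gamma(18, 31/5)
obs 6: x=2 → posterior Gamma(20, 36/5)
obs 7: x=6 → posterior Gamma(26, 41/5)
obs 8: x=1 → posterior Gamma(27, 46/5)
obs 9: x=6 → posterior Gamma(33, 51/5)
obs 10: x=3 → posterior Gamma(36, 56/5)
obs 11: x=4 → posterior Gamma(40, 61/5)
obs 12: x=1 → posterior Gamma(41, 66/5)

100/33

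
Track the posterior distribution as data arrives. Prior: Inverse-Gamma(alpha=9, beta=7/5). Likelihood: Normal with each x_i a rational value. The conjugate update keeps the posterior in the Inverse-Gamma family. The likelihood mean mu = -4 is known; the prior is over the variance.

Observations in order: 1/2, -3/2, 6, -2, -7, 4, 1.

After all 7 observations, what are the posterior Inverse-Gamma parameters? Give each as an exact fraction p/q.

alpha=25/2, beta=2313/20

obs 1: x=1/2 → posterior Inverse-Gamma(19/2, 461/40)
obs 2: x=-3/2 → posterior Inverse-Gamma(10, 293/20)
obs 3: x=6 → posterior Inverse-Gamma(21/2, 1293/20)
obs 4: x=-2 → posterior Inverse-Gamma(11, 1333/20)
obs 5: x=-7 → posterior Inverse-Gamma(23/2, 1423/20)
obs 6: x=4 → posterior Inverse-Gamma(12, 2063/20)
obs 7: x=1 → posterior Inverse-Gamma(25/2, 2313/20)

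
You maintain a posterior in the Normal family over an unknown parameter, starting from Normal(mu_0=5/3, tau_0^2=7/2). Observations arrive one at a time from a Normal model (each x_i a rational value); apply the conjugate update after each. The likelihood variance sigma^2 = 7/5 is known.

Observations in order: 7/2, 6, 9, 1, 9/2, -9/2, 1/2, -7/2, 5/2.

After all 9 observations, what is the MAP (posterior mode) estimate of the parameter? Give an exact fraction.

obs 1: x=7/2 → posterior Normal(125/42, 1)
obs 2: x=6 → posterior Normal(305/72, 7/12)
obs 3: x=9 → posterior Normal(575/102, 7/17)
obs 4: x=1 → posterior Normal(55/12, 7/22)
obs 5: x=9/2 → posterior Normal(370/81, 7/27)
obs 6: x=-9/2 → posterior Normal(605/192, 7/32)
obs 7: x=1/2 → posterior Normal(310/111, 7/37)
obs 8: x=-7/2 → posterior Normal(515/252, 1/6)
obs 9: x=5/2 → posterior Normal(295/141, 7/47)

295/141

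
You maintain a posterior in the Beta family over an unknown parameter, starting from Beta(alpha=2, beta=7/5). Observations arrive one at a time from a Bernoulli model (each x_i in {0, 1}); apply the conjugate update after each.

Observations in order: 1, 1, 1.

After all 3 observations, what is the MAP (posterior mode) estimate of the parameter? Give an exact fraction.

obs 1: x=1 → posterior Beta(3, 7/5)
obs 2: x=1 → posterior Beta(4, 7/5)
obs 3: x=1 → posterior Beta(5, 7/5)

10/11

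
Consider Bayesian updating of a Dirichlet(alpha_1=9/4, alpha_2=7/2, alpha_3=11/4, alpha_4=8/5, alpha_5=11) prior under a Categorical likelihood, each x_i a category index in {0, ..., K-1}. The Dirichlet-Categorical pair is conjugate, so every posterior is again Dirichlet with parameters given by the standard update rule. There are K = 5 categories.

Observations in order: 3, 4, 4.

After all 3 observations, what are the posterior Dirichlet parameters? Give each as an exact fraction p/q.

alpha_1=9/4, alpha_2=7/2, alpha_3=11/4, alpha_4=13/5, alpha_5=13

obs 1: x=3 → posterior Dirichlet(9/4, 7/2, 11/4, 13/5, 11)
obs 2: x=4 → posterior Dirichlet(9/4, 7/2, 11/4, 13/5, 12)
obs 3: x=4 → posterior Dirichlet(9/4, 7/2, 11/4, 13/5, 13)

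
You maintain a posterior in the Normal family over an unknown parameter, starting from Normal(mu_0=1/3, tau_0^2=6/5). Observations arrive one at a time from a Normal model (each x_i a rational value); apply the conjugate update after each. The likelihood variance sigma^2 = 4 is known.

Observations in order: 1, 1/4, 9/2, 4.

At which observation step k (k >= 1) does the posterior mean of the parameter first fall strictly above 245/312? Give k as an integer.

k = 3

obs 1: x=1 → posterior Normal(19/39, 12/13)
obs 2: x=1/4 → posterior Normal(85/192, 3/4)
obs 3: x=9/2 → posterior Normal(13/12, 12/19)
obs 4: x=4 → posterior Normal(391/264, 6/11)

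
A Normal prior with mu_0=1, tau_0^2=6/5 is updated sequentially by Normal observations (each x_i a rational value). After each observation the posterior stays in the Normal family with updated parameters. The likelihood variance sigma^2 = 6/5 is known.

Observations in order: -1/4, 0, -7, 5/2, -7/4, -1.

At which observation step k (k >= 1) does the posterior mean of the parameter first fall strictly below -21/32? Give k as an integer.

k = 3

obs 1: x=-1/4 → posterior Normal(3/8, 3/5)
obs 2: x=0 → posterior Normal(1/4, 2/5)
obs 3: x=-7 → posterior Normal(-25/16, 3/10)
obs 4: x=5/2 → posterior Normal(-3/4, 6/25)
obs 5: x=-7/4 → posterior Normal(-11/12, 1/5)
obs 6: x=-1 → posterior Normal(-13/14, 6/35)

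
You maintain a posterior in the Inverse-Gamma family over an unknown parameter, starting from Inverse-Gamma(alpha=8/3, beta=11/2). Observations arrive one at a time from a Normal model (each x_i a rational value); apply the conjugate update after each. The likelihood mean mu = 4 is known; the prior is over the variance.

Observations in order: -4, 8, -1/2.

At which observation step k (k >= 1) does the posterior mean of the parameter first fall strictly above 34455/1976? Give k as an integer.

obs 1: x=-4 → posterior Inverse-Gamma(19/6, 75/2)
obs 2: x=8 → posterior Inverse-Gamma(11/3, 91/2)
obs 3: x=-1/2 → posterior Inverse-Gamma(25/6, 445/8)

k = 3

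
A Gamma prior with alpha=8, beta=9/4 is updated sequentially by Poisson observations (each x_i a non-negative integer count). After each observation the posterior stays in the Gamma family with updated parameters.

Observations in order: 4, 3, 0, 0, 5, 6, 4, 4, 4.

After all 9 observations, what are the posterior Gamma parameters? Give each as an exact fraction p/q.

obs 1: x=4 → posterior Gamma(12, 13/4)
obs 2: x=3 → posterior Gamma(15, 17/4)
obs 3: x=0 → posterior Gamma(15, 21/4)
obs 4: x=0 → posterior Gamma(15, 25/4)
obs 5: x=5 → posterior Gamma(20, 29/4)
obs 6: x=6 → posterior Gamma(26, 33/4)
obs 7: x=4 → posterior Gamma(30, 37/4)
obs 8: x=4 → posterior Gamma(34, 41/4)
obs 9: x=4 → posterior Gamma(38, 45/4)

alpha=38, beta=45/4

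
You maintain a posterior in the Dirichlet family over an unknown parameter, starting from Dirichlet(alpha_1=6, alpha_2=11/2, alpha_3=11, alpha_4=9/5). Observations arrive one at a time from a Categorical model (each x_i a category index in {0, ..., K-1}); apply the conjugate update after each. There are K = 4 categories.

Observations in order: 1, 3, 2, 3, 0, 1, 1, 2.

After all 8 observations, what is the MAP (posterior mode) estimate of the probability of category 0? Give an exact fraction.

obs 1: x=1 → posterior Dirichlet(6, 13/2, 11, 9/5)
obs 2: x=3 → posterior Dirichlet(6, 13/2, 11, 14/5)
obs 3: x=2 → posterior Dirichlet(6, 13/2, 12, 14/5)
obs 4: x=3 → posterior Dirichlet(6, 13/2, 12, 19/5)
obs 5: x=0 → posterior Dirichlet(7, 13/2, 12, 19/5)
obs 6: x=1 → posterior Dirichlet(7, 15/2, 12, 19/5)
obs 7: x=1 → posterior Dirichlet(7, 17/2, 12, 19/5)
obs 8: x=2 → posterior Dirichlet(7, 17/2, 13, 19/5)

60/283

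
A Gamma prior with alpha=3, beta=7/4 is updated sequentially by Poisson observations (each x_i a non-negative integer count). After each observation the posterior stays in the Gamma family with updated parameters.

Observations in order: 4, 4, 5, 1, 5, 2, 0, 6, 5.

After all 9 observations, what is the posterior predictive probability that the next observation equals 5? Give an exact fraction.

874853087195693415198279242717364035743134518648095956266763672576/7654455761751330268890575447204214294134057054403947260546060444801

obs 1: x=4 → posterior Gamma(7, 11/4)
obs 2: x=4 → posterior Gamma(11, 15/4)
obs 3: x=5 → posterior Gamma(16, 19/4)
obs 4: x=1 → posterior Gamma(17, 23/4)
obs 5: x=5 → posterior Gamma(22, 27/4)
obs 6: x=2 → posterior Gamma(24, 31/4)
obs 7: x=0 → posterior Gamma(24, 35/4)
obs 8: x=6 → posterior Gamma(30, 39/4)
obs 9: x=5 → posterior Gamma(35, 43/4)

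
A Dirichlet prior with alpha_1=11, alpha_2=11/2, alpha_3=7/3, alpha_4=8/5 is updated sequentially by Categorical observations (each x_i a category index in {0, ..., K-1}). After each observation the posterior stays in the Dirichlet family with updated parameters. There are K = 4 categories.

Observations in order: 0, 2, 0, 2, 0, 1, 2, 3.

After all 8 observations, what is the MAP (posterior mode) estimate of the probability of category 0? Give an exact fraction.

obs 1: x=0 → posterior Dirichlet(12, 11/2, 7/3, 8/5)
obs 2: x=2 → posterior Dirichlet(12, 11/2, 10/3, 8/5)
obs 3: x=0 → posterior Dirichlet(13, 11/2, 10/3, 8/5)
obs 4: x=2 → posterior Dirichlet(13, 11/2, 13/3, 8/5)
obs 5: x=0 → posterior Dirichlet(14, 11/2, 13/3, 8/5)
obs 6: x=1 → posterior Dirichlet(14, 13/2, 13/3, 8/5)
obs 7: x=2 → posterior Dirichlet(14, 13/2, 16/3, 8/5)
obs 8: x=3 → posterior Dirichlet(14, 13/2, 16/3, 13/5)

390/733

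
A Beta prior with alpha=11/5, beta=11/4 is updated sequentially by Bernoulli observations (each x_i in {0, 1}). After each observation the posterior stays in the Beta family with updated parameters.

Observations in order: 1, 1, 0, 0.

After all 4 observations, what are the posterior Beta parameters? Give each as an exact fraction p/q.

alpha=21/5, beta=19/4

obs 1: x=1 → posterior Beta(16/5, 11/4)
obs 2: x=1 → posterior Beta(21/5, 11/4)
obs 3: x=0 → posterior Beta(21/5, 15/4)
obs 4: x=0 → posterior Beta(21/5, 19/4)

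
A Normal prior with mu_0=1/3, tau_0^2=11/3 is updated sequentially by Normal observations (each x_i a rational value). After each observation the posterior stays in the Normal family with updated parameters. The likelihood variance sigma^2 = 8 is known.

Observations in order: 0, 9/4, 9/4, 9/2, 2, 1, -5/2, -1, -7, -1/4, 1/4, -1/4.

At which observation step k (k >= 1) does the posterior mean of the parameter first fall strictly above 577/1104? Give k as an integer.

k = 2

obs 1: x=0 → posterior Normal(8/35, 88/35)
obs 2: x=9/4 → posterior Normal(131/184, 44/23)
obs 3: x=9/4 → posterior Normal(115/114, 88/57)
obs 4: x=9/2 → posterior Normal(107/68, 22/17)
obs 5: x=2 → posterior Normal(129/79, 88/79)
obs 6: x=1 → posterior Normal(14/9, 44/45)
obs 7: x=-5/2 → posterior Normal(225/202, 88/101)
obs 8: x=-1 → posterior Normal(29/32, 11/14)
obs 9: x=-7 → posterior Normal(49/246, 88/123)
obs 10: x=-1/4 → posterior Normal(87/536, 44/67)
obs 11: x=1/4 → posterior Normal(49/290, 88/145)
obs 12: x=-1/4 → posterior Normal(29/208, 22/39)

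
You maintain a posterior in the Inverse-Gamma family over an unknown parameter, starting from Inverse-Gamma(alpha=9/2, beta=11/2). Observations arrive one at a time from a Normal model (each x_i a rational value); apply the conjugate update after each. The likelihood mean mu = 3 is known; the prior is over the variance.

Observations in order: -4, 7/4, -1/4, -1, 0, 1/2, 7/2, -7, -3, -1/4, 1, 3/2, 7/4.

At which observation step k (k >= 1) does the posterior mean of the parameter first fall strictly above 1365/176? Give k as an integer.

obs 1: x=-4 → posterior Inverse-Gamma(5, 30)
obs 2: x=7/4 → posterior Inverse-Gamma(11/2, 985/32)
obs 3: x=-1/4 → posterior Inverse-Gamma(6, 577/16)
obs 4: x=-1 → posterior Inverse-Gamma(13/2, 705/16)
obs 5: x=0 → posterior Inverse-Gamma(7, 777/16)
obs 6: x=1/2 → posterior Inverse-Gamma(15/2, 827/16)
obs 7: x=7/2 → posterior Inverse-Gamma(8, 829/16)
obs 8: x=-7 → posterior Inverse-Gamma(17/2, 1629/16)
obs 9: x=-3 → posterior Inverse-Gamma(9, 1917/16)
obs 10: x=-1/4 → posterior Inverse-Gamma(19/2, 4003/32)
obs 11: x=1 → posterior Inverse-Gamma(10, 4067/32)
obs 12: x=3/2 → posterior Inverse-Gamma(21/2, 4103/32)
obs 13: x=7/4 → posterior Inverse-Gamma(11, 129)

k = 4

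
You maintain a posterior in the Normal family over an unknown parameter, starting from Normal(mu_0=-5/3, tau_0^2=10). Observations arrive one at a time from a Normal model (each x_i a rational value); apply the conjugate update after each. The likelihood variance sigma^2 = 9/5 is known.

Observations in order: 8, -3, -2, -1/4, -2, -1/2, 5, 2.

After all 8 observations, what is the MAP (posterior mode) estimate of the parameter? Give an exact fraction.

695/818

obs 1: x=8 → posterior Normal(385/59, 90/59)
obs 2: x=-3 → posterior Normal(235/109, 90/109)
obs 3: x=-2 → posterior Normal(45/53, 30/53)
obs 4: x=-1/4 → posterior Normal(245/418, 90/209)
obs 5: x=-2 → posterior Normal(45/518, 90/259)
obs 6: x=-1/2 → posterior Normal(-5/618, 30/103)
obs 7: x=5 → posterior Normal(495/718, 90/359)
obs 8: x=2 → posterior Normal(695/818, 90/409)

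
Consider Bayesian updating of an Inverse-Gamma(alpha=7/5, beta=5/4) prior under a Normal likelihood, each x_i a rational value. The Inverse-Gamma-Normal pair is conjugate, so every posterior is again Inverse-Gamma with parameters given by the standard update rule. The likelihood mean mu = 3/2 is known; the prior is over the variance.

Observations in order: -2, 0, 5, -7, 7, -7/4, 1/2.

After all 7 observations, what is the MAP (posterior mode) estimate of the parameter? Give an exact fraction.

11465/944

obs 1: x=-2 → posterior Inverse-Gamma(19/10, 59/8)
obs 2: x=0 → posterior Inverse-Gamma(12/5, 17/2)
obs 3: x=5 → posterior Inverse-Gamma(29/10, 117/8)
obs 4: x=-7 → posterior Inverse-Gamma(17/5, 203/4)
obs 5: x=7 → posterior Inverse-Gamma(39/10, 527/8)
obs 6: x=-7/4 → posterior Inverse-Gamma(22/5, 2277/32)
obs 7: x=1/2 → posterior Inverse-Gamma(49/10, 2293/32)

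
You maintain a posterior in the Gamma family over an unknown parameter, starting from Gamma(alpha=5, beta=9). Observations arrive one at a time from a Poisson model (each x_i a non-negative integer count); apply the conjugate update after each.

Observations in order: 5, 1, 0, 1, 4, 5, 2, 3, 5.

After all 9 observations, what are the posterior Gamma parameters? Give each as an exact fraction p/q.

obs 1: x=5 → posterior Gamma(10, 10)
obs 2: x=1 → posterior Gamma(11, 11)
obs 3: x=0 → posterior Gamma(11, 12)
obs 4: x=1 → posterior Gamma(12, 13)
obs 5: x=4 → posterior Gamma(16, 14)
obs 6: x=5 → posterior Gamma(21, 15)
obs 7: x=2 → posterior Gamma(23, 16)
obs 8: x=3 → posterior Gamma(26, 17)
obs 9: x=5 → posterior Gamma(31, 18)

alpha=31, beta=18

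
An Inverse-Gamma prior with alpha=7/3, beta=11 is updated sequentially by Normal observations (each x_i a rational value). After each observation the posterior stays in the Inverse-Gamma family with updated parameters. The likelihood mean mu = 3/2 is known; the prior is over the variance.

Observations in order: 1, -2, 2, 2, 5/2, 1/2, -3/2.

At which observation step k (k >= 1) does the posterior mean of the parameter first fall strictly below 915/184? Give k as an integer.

k = 5

obs 1: x=1 → posterior Inverse-Gamma(17/6, 89/8)
obs 2: x=-2 → posterior Inverse-Gamma(10/3, 69/4)
obs 3: x=2 → posterior Inverse-Gamma(23/6, 139/8)
obs 4: x=2 → posterior Inverse-Gamma(13/3, 35/2)
obs 5: x=5/2 → posterior Inverse-Gamma(29/6, 18)
obs 6: x=1/2 → posterior Inverse-Gamma(16/3, 37/2)
obs 7: x=-3/2 → posterior Inverse-Gamma(35/6, 23)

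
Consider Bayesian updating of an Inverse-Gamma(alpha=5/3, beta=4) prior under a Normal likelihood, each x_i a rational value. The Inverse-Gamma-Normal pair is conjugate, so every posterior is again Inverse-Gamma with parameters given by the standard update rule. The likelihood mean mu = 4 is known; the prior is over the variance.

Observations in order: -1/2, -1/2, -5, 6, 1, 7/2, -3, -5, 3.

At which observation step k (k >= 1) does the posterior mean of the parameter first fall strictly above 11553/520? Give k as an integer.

obs 1: x=-1/2 → posterior Inverse-Gamma(13/6, 113/8)
obs 2: x=-1/2 → posterior Inverse-Gamma(8/3, 97/4)
obs 3: x=-5 → posterior Inverse-Gamma(19/6, 259/4)
obs 4: x=6 → posterior Inverse-Gamma(11/3, 267/4)
obs 5: x=1 → posterior Inverse-Gamma(25/6, 285/4)
obs 6: x=7/2 → posterior Inverse-Gamma(14/3, 571/8)
obs 7: x=-3 → posterior Inverse-Gamma(31/6, 767/8)
obs 8: x=-5 → posterior Inverse-Gamma(17/3, 1091/8)
obs 9: x=3 → posterior Inverse-Gamma(37/6, 1095/8)

k = 3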